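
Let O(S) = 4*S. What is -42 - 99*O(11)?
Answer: -4398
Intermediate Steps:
-42 - 99*O(11) = -42 - 396*11 = -42 - 99*44 = -42 - 4356 = -4398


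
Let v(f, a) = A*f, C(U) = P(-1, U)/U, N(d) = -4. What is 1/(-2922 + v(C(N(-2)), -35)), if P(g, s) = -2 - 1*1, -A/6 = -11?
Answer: -2/5745 ≈ -0.00034813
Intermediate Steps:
A = 66 (A = -6*(-11) = 66)
P(g, s) = -3 (P(g, s) = -2 - 1 = -3)
C(U) = -3/U
v(f, a) = 66*f
1/(-2922 + v(C(N(-2)), -35)) = 1/(-2922 + 66*(-3/(-4))) = 1/(-2922 + 66*(-3*(-¼))) = 1/(-2922 + 66*(¾)) = 1/(-2922 + 99/2) = 1/(-5745/2) = -2/5745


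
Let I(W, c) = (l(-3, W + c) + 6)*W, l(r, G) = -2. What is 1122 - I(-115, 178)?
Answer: 1582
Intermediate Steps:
I(W, c) = 4*W (I(W, c) = (-2 + 6)*W = 4*W)
1122 - I(-115, 178) = 1122 - 4*(-115) = 1122 - 1*(-460) = 1122 + 460 = 1582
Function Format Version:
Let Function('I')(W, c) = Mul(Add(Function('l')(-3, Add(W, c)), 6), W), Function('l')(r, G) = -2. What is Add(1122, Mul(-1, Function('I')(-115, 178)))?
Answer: 1582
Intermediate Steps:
Function('I')(W, c) = Mul(4, W) (Function('I')(W, c) = Mul(Add(-2, 6), W) = Mul(4, W))
Add(1122, Mul(-1, Function('I')(-115, 178))) = Add(1122, Mul(-1, Mul(4, -115))) = Add(1122, Mul(-1, -460)) = Add(1122, 460) = 1582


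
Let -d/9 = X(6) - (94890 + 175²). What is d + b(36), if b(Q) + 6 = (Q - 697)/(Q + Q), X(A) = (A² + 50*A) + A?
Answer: 81111011/72 ≈ 1.1265e+6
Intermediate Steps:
X(A) = A² + 51*A
b(Q) = -6 + (-697 + Q)/(2*Q) (b(Q) = -6 + (Q - 697)/(Q + Q) = -6 + (-697 + Q)/((2*Q)) = -6 + (-697 + Q)*(1/(2*Q)) = -6 + (-697 + Q)/(2*Q))
d = 1126557 (d = -9*(6*(51 + 6) - (94890 + 175²)) = -9*(6*57 - (94890 + 30625)) = -9*(342 - 1*125515) = -9*(342 - 125515) = -9*(-125173) = 1126557)
d + b(36) = 1126557 + (½)*(-697 - 11*36)/36 = 1126557 + (½)*(1/36)*(-697 - 396) = 1126557 + (½)*(1/36)*(-1093) = 1126557 - 1093/72 = 81111011/72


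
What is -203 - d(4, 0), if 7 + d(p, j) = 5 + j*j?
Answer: -201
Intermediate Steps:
d(p, j) = -2 + j² (d(p, j) = -7 + (5 + j*j) = -7 + (5 + j²) = -2 + j²)
-203 - d(4, 0) = -203 - (-2 + 0²) = -203 - (-2 + 0) = -203 - 1*(-2) = -203 + 2 = -201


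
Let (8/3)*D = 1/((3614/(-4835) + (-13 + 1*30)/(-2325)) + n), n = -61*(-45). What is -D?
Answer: -6744825/49358543408 ≈ -0.00013665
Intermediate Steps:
n = 2745
D = 6744825/49358543408 (D = 3/(8*((3614/(-4835) + (-13 + 1*30)/(-2325)) + 2745)) = 3/(8*((3614*(-1/4835) + (-13 + 30)*(-1/2325)) + 2745)) = 3/(8*((-3614/4835 + 17*(-1/2325)) + 2745)) = 3/(8*((-3614/4835 - 17/2325) + 2745)) = 3/(8*(-1696949/2248275 + 2745)) = 3/(8*(6169817926/2248275)) = (3/8)*(2248275/6169817926) = 6744825/49358543408 ≈ 0.00013665)
-D = -1*6744825/49358543408 = -6744825/49358543408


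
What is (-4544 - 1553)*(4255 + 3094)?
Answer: -44806853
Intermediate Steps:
(-4544 - 1553)*(4255 + 3094) = -6097*7349 = -44806853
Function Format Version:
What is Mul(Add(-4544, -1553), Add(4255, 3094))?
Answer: -44806853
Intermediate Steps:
Mul(Add(-4544, -1553), Add(4255, 3094)) = Mul(-6097, 7349) = -44806853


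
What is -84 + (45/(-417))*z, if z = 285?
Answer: -15951/139 ≈ -114.76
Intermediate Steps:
-84 + (45/(-417))*z = -84 + (45/(-417))*285 = -84 + (45*(-1/417))*285 = -84 - 15/139*285 = -84 - 4275/139 = -15951/139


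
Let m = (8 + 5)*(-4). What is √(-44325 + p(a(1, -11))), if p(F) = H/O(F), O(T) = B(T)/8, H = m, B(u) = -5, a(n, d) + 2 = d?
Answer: I*√1106045/5 ≈ 210.34*I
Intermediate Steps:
a(n, d) = -2 + d
m = -52 (m = 13*(-4) = -52)
H = -52
O(T) = -5/8
p(F) = 416/5 (p(F) = -52/(-5/8) = -52*(-8/5) = 416/5)
√(-44325 + p(a(1, -11))) = √(-44325 + 416/5) = √(-221209/5) = I*√1106045/5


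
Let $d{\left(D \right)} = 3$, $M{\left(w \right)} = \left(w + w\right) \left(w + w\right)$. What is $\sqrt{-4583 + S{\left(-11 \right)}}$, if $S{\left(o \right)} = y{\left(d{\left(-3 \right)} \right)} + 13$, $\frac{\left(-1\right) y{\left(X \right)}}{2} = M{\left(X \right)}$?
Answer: $i \sqrt{4642} \approx 68.132 i$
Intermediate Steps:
$M{\left(w \right)} = 4 w^{2}$ ($M{\left(w \right)} = 2 w 2 w = 4 w^{2}$)
$y{\left(X \right)} = - 8 X^{2}$ ($y{\left(X \right)} = - 2 \cdot 4 X^{2} = - 8 X^{2}$)
$S{\left(o \right)} = -59$ ($S{\left(o \right)} = - 8 \cdot 3^{2} + 13 = \left(-8\right) 9 + 13 = -72 + 13 = -59$)
$\sqrt{-4583 + S{\left(-11 \right)}} = \sqrt{-4583 - 59} = \sqrt{-4642} = i \sqrt{4642}$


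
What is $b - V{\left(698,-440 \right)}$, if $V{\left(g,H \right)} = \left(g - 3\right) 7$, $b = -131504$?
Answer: $-136369$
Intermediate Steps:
$V{\left(g,H \right)} = -21 + 7 g$ ($V{\left(g,H \right)} = \left(-3 + g\right) 7 = -21 + 7 g$)
$b - V{\left(698,-440 \right)} = -131504 - \left(-21 + 7 \cdot 698\right) = -131504 - \left(-21 + 4886\right) = -131504 - 4865 = -136369$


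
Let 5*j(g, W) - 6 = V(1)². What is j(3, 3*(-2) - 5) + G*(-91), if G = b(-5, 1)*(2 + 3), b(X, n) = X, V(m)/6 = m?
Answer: 11417/5 ≈ 2283.4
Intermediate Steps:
V(m) = 6*m
j(g, W) = 42/5 (j(g, W) = 6/5 + (6*1)²/5 = 6/5 + (⅕)*6² = 6/5 + (⅕)*36 = 6/5 + 36/5 = 42/5)
G = -25 (G = -5*(2 + 3) = -5*5 = -25)
j(3, 3*(-2) - 5) + G*(-91) = 42/5 - 25*(-91) = 42/5 + 2275 = 11417/5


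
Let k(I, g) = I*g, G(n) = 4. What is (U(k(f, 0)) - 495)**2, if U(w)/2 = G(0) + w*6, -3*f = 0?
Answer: 237169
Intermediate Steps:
f = 0 (f = -1/3*0 = 0)
U(w) = 8 + 12*w (U(w) = 2*(4 + w*6) = 2*(4 + 6*w) = 8 + 12*w)
(U(k(f, 0)) - 495)**2 = ((8 + 12*(0*0)) - 495)**2 = ((8 + 12*0) - 495)**2 = ((8 + 0) - 495)**2 = (8 - 495)**2 = (-487)**2 = 237169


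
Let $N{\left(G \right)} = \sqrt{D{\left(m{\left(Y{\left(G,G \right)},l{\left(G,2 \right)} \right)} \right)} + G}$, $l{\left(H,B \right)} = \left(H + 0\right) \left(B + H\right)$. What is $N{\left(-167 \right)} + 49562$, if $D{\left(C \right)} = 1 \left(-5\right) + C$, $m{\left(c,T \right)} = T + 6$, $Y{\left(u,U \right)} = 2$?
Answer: $49562 + \sqrt{27389} \approx 49728.0$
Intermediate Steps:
$l{\left(H,B \right)} = H \left(B + H\right)$
$m{\left(c,T \right)} = 6 + T$
$D{\left(C \right)} = -5 + C$
$N{\left(G \right)} = \sqrt{1 + G + G \left(2 + G\right)}$ ($N{\left(G \right)} = \sqrt{\left(-5 + \left(6 + G \left(2 + G\right)\right)\right) + G} = \sqrt{\left(1 + G \left(2 + G\right)\right) + G} = \sqrt{1 + G + G \left(2 + G\right)}$)
$N{\left(-167 \right)} + 49562 = \sqrt{1 - 167 - 167 \left(2 - 167\right)} + 49562 = \sqrt{1 - 167 - -27555} + 49562 = \sqrt{1 - 167 + 27555} + 49562 = \sqrt{27389} + 49562 = 49562 + \sqrt{27389}$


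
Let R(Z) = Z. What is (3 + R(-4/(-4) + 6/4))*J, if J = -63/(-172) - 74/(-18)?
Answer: 76241/3096 ≈ 24.626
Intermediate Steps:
J = 6931/1548 (J = -63*(-1/172) - 74*(-1/18) = 63/172 + 37/9 = 6931/1548 ≈ 4.4774)
(3 + R(-4/(-4) + 6/4))*J = (3 + (-4/(-4) + 6/4))*(6931/1548) = (3 + (-4*(-¼) + 6*(¼)))*(6931/1548) = (3 + (1 + 3/2))*(6931/1548) = (3 + 5/2)*(6931/1548) = (11/2)*(6931/1548) = 76241/3096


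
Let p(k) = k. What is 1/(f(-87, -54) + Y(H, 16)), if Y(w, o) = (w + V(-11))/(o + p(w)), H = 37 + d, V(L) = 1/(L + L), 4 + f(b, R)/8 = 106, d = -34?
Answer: 418/341153 ≈ 0.0012253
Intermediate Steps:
f(b, R) = 816 (f(b, R) = -32 + 8*106 = -32 + 848 = 816)
V(L) = 1/(2*L)
H = 3 (H = 37 - 34 = 3)
Y(w, o) = (-1/22 + w)/(o + w) (Y(w, o) = (w + (½)/(-11))/(o + w) = (w + (½)*(-1/11))/(o + w) = (w - 1/22)/(o + w) = (-1/22 + w)/(o + w))
1/(f(-87, -54) + Y(H, 16)) = 1/(816 + (-1/22 + 3)/(16 + 3)) = 1/(816 + (65/22)/19) = 1/(816 + (1/19)*(65/22)) = 1/(816 + 65/418) = 1/(341153/418) = 418/341153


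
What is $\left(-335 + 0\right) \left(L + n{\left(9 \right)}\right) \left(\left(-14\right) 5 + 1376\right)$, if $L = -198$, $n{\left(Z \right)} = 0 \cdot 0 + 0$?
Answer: $86626980$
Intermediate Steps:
$n{\left(Z \right)} = 0$ ($n{\left(Z \right)} = 0 + 0 = 0$)
$\left(-335 + 0\right) \left(L + n{\left(9 \right)}\right) \left(\left(-14\right) 5 + 1376\right) = \left(-335 + 0\right) \left(-198 + 0\right) \left(\left(-14\right) 5 + 1376\right) = \left(-335\right) \left(-198\right) \left(-70 + 1376\right) = 66330 \cdot 1306 = 86626980$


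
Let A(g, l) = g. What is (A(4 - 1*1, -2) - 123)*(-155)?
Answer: 18600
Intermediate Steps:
(A(4 - 1*1, -2) - 123)*(-155) = ((4 - 1*1) - 123)*(-155) = ((4 - 1) - 123)*(-155) = (3 - 123)*(-155) = -120*(-155) = 18600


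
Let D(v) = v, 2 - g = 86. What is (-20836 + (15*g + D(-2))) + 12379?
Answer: -9719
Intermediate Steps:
g = -84 (g = 2 - 1*86 = 2 - 86 = -84)
(-20836 + (15*g + D(-2))) + 12379 = (-20836 + (15*(-84) - 2)) + 12379 = (-20836 + (-1260 - 2)) + 12379 = (-20836 - 1262) + 12379 = -22098 + 12379 = -9719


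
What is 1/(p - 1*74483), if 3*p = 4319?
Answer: -3/219130 ≈ -1.3691e-5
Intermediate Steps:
p = 4319/3 (p = (⅓)*4319 = 4319/3 ≈ 1439.7)
1/(p - 1*74483) = 1/(4319/3 - 1*74483) = 1/(4319/3 - 74483) = 1/(-219130/3) = -3/219130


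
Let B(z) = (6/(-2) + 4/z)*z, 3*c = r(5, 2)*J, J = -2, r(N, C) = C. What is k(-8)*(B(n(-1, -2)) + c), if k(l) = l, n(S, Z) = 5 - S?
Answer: 368/3 ≈ 122.67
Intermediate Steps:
c = -4/3 (c = (2*(-2))/3 = (⅓)*(-4) = -4/3 ≈ -1.3333)
B(z) = z*(-3 + 4/z) (B(z) = (6*(-½) + 4/z)*z = (-3 + 4/z)*z = z*(-3 + 4/z))
k(-8)*(B(n(-1, -2)) + c) = -8*((4 - 3*(5 - 1*(-1))) - 4/3) = -8*((4 - 3*(5 + 1)) - 4/3) = -8*((4 - 3*6) - 4/3) = -8*((4 - 18) - 4/3) = -8*(-14 - 4/3) = -8*(-46/3) = 368/3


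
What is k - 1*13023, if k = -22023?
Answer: -35046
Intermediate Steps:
k - 1*13023 = -22023 - 1*13023 = -22023 - 13023 = -35046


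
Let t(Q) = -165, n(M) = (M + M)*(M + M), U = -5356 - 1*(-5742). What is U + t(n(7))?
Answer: 221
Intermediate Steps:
U = 386 (U = -5356 + 5742 = 386)
n(M) = 4*M² (n(M) = (2*M)*(2*M) = 4*M²)
U + t(n(7)) = 386 - 165 = 221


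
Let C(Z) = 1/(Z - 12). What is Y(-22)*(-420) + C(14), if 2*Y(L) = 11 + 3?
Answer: -5879/2 ≈ -2939.5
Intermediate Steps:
Y(L) = 7 (Y(L) = (11 + 3)/2 = (½)*14 = 7)
C(Z) = 1/(-12 + Z)
Y(-22)*(-420) + C(14) = 7*(-420) + 1/(-12 + 14) = -2940 + 1/2 = -2940 + ½ = -5879/2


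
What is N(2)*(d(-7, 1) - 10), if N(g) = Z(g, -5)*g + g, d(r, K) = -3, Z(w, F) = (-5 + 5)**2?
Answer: -26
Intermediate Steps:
Z(w, F) = 0 (Z(w, F) = 0**2 = 0)
N(g) = g (N(g) = 0*g + g = 0 + g = g)
N(2)*(d(-7, 1) - 10) = 2*(-3 - 10) = 2*(-13) = -26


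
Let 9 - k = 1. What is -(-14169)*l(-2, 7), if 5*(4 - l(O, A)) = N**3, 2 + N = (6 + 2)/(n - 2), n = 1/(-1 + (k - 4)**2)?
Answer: 86821000908/121945 ≈ 7.1197e+5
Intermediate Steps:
k = 8 (k = 9 - 1*1 = 9 - 1 = 8)
n = 1/15 (n = 1/(-1 + (8 - 4)**2) = 1/(-1 + 4**2) = 1/(-1 + 16) = 1/15 ≈ 0.066667)
N = -178/29 (N = -2 + (6 + 2)/(1/15 - 2) = -2 + 8/(-29/15) = -2 + 8*(-15/29) = -2 - 120/29 = -178/29 ≈ -6.1379)
l(O, A) = 6127532/121945 (l(O, A) = 4 - (-178/29)**3/5 = 4 - 1/5*(-5639752/24389) = 4 + 5639752/121945 = 6127532/121945)
-(-14169)*l(-2, 7) = -(-14169)*6127532/121945 = -1*(-86821000908/121945) = 86821000908/121945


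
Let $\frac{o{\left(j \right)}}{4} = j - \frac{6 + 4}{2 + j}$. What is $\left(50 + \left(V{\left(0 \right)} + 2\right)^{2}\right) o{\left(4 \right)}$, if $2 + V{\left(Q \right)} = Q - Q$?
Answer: $\frac{1400}{3} \approx 466.67$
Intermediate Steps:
$V{\left(Q \right)} = -2$ ($V{\left(Q \right)} = -2 + \left(Q - Q\right) = -2 + 0 = -2$)
$o{\left(j \right)} = - \frac{40}{2 + j} + 4 j$ ($o{\left(j \right)} = 4 \left(j - \frac{6 + 4}{2 + j}\right) = 4 \left(j - \frac{10}{2 + j}\right) = - \frac{40}{2 + j} + 4 j$)
$\left(50 + \left(V{\left(0 \right)} + 2\right)^{2}\right) o{\left(4 \right)} = \left(50 + \left(-2 + 2\right)^{2}\right) \frac{4 \left(-10 + 4^{2} + 2 \cdot 4\right)}{2 + 4} = \left(50 + 0^{2}\right) \frac{4 \left(-10 + 16 + 8\right)}{6} = \left(50 + 0\right) 4 \cdot \frac{1}{6} \cdot 14 = 50 \cdot \frac{28}{3} = \frac{1400}{3}$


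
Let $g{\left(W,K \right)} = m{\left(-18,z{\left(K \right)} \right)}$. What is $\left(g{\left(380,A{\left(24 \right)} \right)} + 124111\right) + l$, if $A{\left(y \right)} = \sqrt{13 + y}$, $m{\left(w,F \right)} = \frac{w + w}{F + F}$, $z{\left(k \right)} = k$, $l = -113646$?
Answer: $10465 - \frac{18 \sqrt{37}}{37} \approx 10462.0$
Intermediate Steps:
$m{\left(w,F \right)} = \frac{w}{F}$ ($m{\left(w,F \right)} = \frac{2 w}{2 F} = 2 w \frac{1}{2 F} = \frac{w}{F}$)
$g{\left(W,K \right)} = - \frac{18}{K}$
$\left(g{\left(380,A{\left(24 \right)} \right)} + 124111\right) + l = \left(- \frac{18}{\sqrt{13 + 24}} + 124111\right) - 113646 = \left(- \frac{18}{\sqrt{37}} + 124111\right) - 113646 = \left(- 18 \frac{\sqrt{37}}{37} + 124111\right) - 113646 = \left(- \frac{18 \sqrt{37}}{37} + 124111\right) - 113646 = \left(124111 - \frac{18 \sqrt{37}}{37}\right) - 113646 = 10465 - \frac{18 \sqrt{37}}{37}$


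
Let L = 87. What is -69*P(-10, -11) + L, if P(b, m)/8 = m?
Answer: 6159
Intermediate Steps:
P(b, m) = 8*m
-69*P(-10, -11) + L = -552*(-11) + 87 = -69*(-88) + 87 = 6072 + 87 = 6159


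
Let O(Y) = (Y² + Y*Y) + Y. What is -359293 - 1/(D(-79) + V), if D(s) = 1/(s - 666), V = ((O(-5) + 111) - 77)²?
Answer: -1670548613137/4649544 ≈ -3.5929e+5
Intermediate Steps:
O(Y) = Y + 2*Y² (O(Y) = (Y² + Y²) + Y = 2*Y² + Y = Y + 2*Y²)
V = 6241 (V = ((-5*(1 + 2*(-5)) + 111) - 77)² = ((-5*(1 - 10) + 111) - 77)² = ((-5*(-9) + 111) - 77)² = ((45 + 111) - 77)² = (156 - 77)² = 79² = 6241)
D(s) = 1/(-666 + s)
-359293 - 1/(D(-79) + V) = -359293 - 1/(1/(-666 - 79) + 6241) = -359293 - 1/(1/(-745) + 6241) = -359293 - 1/(-1/745 + 6241) = -359293 - 1/4649544/745 = -359293 - 1*745/4649544 = -359293 - 745/4649544 = -1670548613137/4649544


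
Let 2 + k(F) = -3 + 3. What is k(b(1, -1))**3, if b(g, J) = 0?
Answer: -8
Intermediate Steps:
k(F) = -2 (k(F) = -2 + (-3 + 3) = -2 + 0 = -2)
k(b(1, -1))**3 = (-2)**3 = -8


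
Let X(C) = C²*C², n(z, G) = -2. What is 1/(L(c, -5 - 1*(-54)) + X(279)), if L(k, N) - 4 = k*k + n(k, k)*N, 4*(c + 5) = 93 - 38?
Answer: 16/96947540217 ≈ 1.6504e-10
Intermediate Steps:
c = 35/4 (c = -5 + (93 - 38)/4 = -5 + (¼)*55 = -5 + 55/4 = 35/4 ≈ 8.7500)
L(k, N) = 4 + k² - 2*N (L(k, N) = 4 + (k*k - 2*N) = 4 + (k² - 2*N) = 4 + k² - 2*N)
X(C) = C⁴
1/(L(c, -5 - 1*(-54)) + X(279)) = 1/((4 + (35/4)² - 2*(-5 - 1*(-54))) + 279⁴) = 1/((4 + 1225/16 - 2*(-5 + 54)) + 6059221281) = 1/((4 + 1225/16 - 2*49) + 6059221281) = 1/((4 + 1225/16 - 98) + 6059221281) = 1/(-279/16 + 6059221281) = 1/(96947540217/16) = 16/96947540217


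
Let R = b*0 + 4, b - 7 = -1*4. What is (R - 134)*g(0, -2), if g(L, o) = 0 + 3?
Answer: -390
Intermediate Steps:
b = 3 (b = 7 - 1*4 = 7 - 4 = 3)
R = 4 (R = 3*0 + 4 = 0 + 4 = 4)
g(L, o) = 3
(R - 134)*g(0, -2) = (4 - 134)*3 = -130*3 = -390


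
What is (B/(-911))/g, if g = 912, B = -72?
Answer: 3/34618 ≈ 8.6660e-5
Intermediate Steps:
(B/(-911))/g = -72/(-911)/912 = -72*(-1/911)*(1/912) = (72/911)*(1/912) = 3/34618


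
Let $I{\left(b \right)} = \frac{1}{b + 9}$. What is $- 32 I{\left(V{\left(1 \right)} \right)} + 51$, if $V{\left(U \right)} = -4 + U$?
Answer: $\frac{137}{3} \approx 45.667$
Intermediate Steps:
$I{\left(b \right)} = \frac{1}{9 + b}$
$- 32 I{\left(V{\left(1 \right)} \right)} + 51 = - \frac{32}{9 + \left(-4 + 1\right)} + 51 = - \frac{32}{9 - 3} + 51 = - \frac{32}{6} + 51 = \left(-32\right) \frac{1}{6} + 51 = - \frac{16}{3} + 51 = \frac{137}{3}$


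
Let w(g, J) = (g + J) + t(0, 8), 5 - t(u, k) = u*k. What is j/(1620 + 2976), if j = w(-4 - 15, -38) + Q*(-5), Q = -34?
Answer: 59/2298 ≈ 0.025674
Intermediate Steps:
t(u, k) = 5 - k*u (t(u, k) = 5 - u*k = 5 - k*u)
w(g, J) = 5 + J + g (w(g, J) = (g + J) + (5 - 1*8*0) = (J + g) + (5 + 0) = (J + g) + 5 = 5 + J + g)
j = 118 (j = (5 - 38 + (-4 - 15)) - 34*(-5) = (5 - 38 - 19) + 170 = -52 + 170 = 118)
j/(1620 + 2976) = 118/(1620 + 2976) = 118/4596 = 118*(1/4596) = 59/2298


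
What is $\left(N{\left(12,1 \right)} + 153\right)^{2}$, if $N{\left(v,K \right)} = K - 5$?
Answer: $22201$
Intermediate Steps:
$N{\left(v,K \right)} = -5 + K$
$\left(N{\left(12,1 \right)} + 153\right)^{2} = \left(\left(-5 + 1\right) + 153\right)^{2} = \left(-4 + 153\right)^{2} = 149^{2} = 22201$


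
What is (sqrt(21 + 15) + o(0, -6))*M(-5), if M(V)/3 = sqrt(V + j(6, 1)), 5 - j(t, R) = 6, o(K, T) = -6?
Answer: 0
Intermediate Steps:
j(t, R) = -1 (j(t, R) = 5 - 1*6 = 5 - 6 = -1)
M(V) = 3*sqrt(-1 + V) (M(V) = 3*sqrt(V - 1) = 3*sqrt(-1 + V))
(sqrt(21 + 15) + o(0, -6))*M(-5) = (sqrt(21 + 15) - 6)*(3*sqrt(-1 - 5)) = (sqrt(36) - 6)*(3*sqrt(-6)) = (6 - 6)*(3*(I*sqrt(6))) = 0*(3*I*sqrt(6)) = 0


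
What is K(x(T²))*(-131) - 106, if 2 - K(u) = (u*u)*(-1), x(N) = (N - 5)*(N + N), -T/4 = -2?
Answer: -7471284592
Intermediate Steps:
T = 8 (T = -4*(-2) = 8)
x(N) = 2*N*(-5 + N) (x(N) = (-5 + N)*(2*N) = 2*N*(-5 + N))
K(u) = 2 + u² (K(u) = 2 - u*u*(-1) = 2 - u²*(-1) = 2 - (-1)*u² = 2 + u²)
K(x(T²))*(-131) - 106 = (2 + (2*8²*(-5 + 8²))²)*(-131) - 106 = (2 + (2*64*(-5 + 64))²)*(-131) - 106 = (2 + (2*64*59)²)*(-131) - 106 = (2 + 7552²)*(-131) - 106 = (2 + 57032704)*(-131) - 106 = 57032706*(-131) - 106 = -7471284486 - 106 = -7471284592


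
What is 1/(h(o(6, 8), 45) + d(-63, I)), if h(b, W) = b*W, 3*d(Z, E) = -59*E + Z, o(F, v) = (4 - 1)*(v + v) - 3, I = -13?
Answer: 3/6779 ≈ 0.00044254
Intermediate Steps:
o(F, v) = -3 + 6*v (o(F, v) = 3*(2*v) - 3 = 6*v - 3 = -3 + 6*v)
d(Z, E) = -59*E/3 + Z/3 (d(Z, E) = (-59*E + Z)/3 = (Z - 59*E)/3 = -59*E/3 + Z/3)
h(b, W) = W*b
1/(h(o(6, 8), 45) + d(-63, I)) = 1/(45*(-3 + 6*8) + (-59/3*(-13) + (⅓)*(-63))) = 1/(45*(-3 + 48) + (767/3 - 21)) = 1/(45*45 + 704/3) = 1/(2025 + 704/3) = 1/(6779/3) = 3/6779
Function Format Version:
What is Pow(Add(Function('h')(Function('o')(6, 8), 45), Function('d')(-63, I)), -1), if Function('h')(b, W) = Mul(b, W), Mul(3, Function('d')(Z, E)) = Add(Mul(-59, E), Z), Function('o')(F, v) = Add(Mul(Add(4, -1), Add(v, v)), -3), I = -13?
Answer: Rational(3, 6779) ≈ 0.00044254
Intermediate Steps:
Function('o')(F, v) = Add(-3, Mul(6, v)) (Function('o')(F, v) = Add(Mul(3, Mul(2, v)), -3) = Add(Mul(6, v), -3) = Add(-3, Mul(6, v)))
Function('d')(Z, E) = Add(Mul(Rational(-59, 3), E), Mul(Rational(1, 3), Z)) (Function('d')(Z, E) = Mul(Rational(1, 3), Add(Mul(-59, E), Z)) = Mul(Rational(1, 3), Add(Z, Mul(-59, E))) = Add(Mul(Rational(-59, 3), E), Mul(Rational(1, 3), Z)))
Function('h')(b, W) = Mul(W, b)
Pow(Add(Function('h')(Function('o')(6, 8), 45), Function('d')(-63, I)), -1) = Pow(Add(Mul(45, Add(-3, Mul(6, 8))), Add(Mul(Rational(-59, 3), -13), Mul(Rational(1, 3), -63))), -1) = Pow(Add(Mul(45, Add(-3, 48)), Add(Rational(767, 3), -21)), -1) = Pow(Add(Mul(45, 45), Rational(704, 3)), -1) = Pow(Add(2025, Rational(704, 3)), -1) = Pow(Rational(6779, 3), -1) = Rational(3, 6779)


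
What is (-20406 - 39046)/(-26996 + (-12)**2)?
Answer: 14863/6713 ≈ 2.2141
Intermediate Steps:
(-20406 - 39046)/(-26996 + (-12)**2) = -59452/(-26996 + 144) = -59452/(-26852) = -59452*(-1/26852) = 14863/6713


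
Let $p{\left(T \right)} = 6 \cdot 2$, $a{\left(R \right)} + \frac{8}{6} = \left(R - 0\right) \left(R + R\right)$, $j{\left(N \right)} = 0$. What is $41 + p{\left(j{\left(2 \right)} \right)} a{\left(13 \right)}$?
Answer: $4081$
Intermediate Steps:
$a{\left(R \right)} = - \frac{4}{3} + 2 R^{2}$ ($a{\left(R \right)} = - \frac{4}{3} + \left(R - 0\right) \left(R + R\right) = - \frac{4}{3} + \left(R + \left(-5 + 5\right)\right) 2 R = - \frac{4}{3} + \left(R + 0\right) 2 R = - \frac{4}{3} + R 2 R = - \frac{4}{3} + 2 R^{2}$)
$p{\left(T \right)} = 12$
$41 + p{\left(j{\left(2 \right)} \right)} a{\left(13 \right)} = 41 + 12 \left(- \frac{4}{3} + 2 \cdot 13^{2}\right) = 41 + 12 \left(- \frac{4}{3} + 2 \cdot 169\right) = 41 + 12 \left(- \frac{4}{3} + 338\right) = 41 + 12 \cdot \frac{1010}{3} = 41 + 4040 = 4081$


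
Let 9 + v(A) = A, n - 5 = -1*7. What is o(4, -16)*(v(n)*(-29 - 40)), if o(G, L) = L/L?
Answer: 759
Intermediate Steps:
n = -2 (n = 5 - 1*7 = 5 - 7 = -2)
o(G, L) = 1
v(A) = -9 + A
o(4, -16)*(v(n)*(-29 - 40)) = 1*((-9 - 2)*(-29 - 40)) = 1*(-11*(-69)) = 1*759 = 759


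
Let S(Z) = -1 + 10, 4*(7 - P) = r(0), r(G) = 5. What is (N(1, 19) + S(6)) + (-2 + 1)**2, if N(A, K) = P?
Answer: 63/4 ≈ 15.750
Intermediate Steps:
P = 23/4 (P = 7 - 1/4*5 = 7 - 5/4 = 23/4 ≈ 5.7500)
S(Z) = 9
N(A, K) = 23/4
(N(1, 19) + S(6)) + (-2 + 1)**2 = (23/4 + 9) + (-2 + 1)**2 = 59/4 + (-1)**2 = 59/4 + 1 = 63/4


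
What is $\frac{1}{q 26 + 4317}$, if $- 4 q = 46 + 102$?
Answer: $\frac{1}{3355} \approx 0.00029806$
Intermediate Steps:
$q = -37$ ($q = - \frac{46 + 102}{4} = \left(- \frac{1}{4}\right) 148 = -37$)
$\frac{1}{q 26 + 4317} = \frac{1}{\left(-37\right) 26 + 4317} = \frac{1}{-962 + 4317} = \frac{1}{3355}$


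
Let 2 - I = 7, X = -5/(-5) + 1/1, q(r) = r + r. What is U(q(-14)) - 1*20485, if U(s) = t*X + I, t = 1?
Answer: -20488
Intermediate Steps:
q(r) = 2*r
X = 2 (X = -5*(-⅕) + 1*1 = 1 + 1 = 2)
I = -5 (I = 2 - 1*7 = 2 - 7 = -5)
U(s) = -3 (U(s) = 1*2 - 5 = 2 - 5 = -3)
U(q(-14)) - 1*20485 = -3 - 1*20485 = -3 - 20485 = -20488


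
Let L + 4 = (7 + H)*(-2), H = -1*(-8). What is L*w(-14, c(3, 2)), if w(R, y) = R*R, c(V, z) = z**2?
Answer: -6664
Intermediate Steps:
H = 8
w(R, y) = R**2
L = -34 (L = -4 + (7 + 8)*(-2) = -4 + 15*(-2) = -4 - 30 = -34)
L*w(-14, c(3, 2)) = -34*(-14)**2 = -34*196 = -6664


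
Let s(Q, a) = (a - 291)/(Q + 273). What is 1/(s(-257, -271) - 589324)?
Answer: -8/4714873 ≈ -1.6968e-6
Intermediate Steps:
s(Q, a) = (-291 + a)/(273 + Q)
1/(s(-257, -271) - 589324) = 1/((-291 - 271)/(273 - 257) - 589324) = 1/(-562/16 - 589324) = 1/((1/16)*(-562) - 589324) = 1/(-281/8 - 589324) = 1/(-4714873/8) = -8/4714873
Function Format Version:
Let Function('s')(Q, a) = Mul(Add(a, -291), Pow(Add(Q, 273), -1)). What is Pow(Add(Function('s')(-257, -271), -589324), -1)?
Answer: Rational(-8, 4714873) ≈ -1.6968e-6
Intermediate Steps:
Function('s')(Q, a) = Mul(Pow(Add(273, Q), -1), Add(-291, a)) (Function('s')(Q, a) = Mul(Add(-291, a), Pow(Add(273, Q), -1)) = Mul(Pow(Add(273, Q), -1), Add(-291, a)))
Pow(Add(Function('s')(-257, -271), -589324), -1) = Pow(Add(Mul(Pow(Add(273, -257), -1), Add(-291, -271)), -589324), -1) = Pow(Add(Mul(Pow(16, -1), -562), -589324), -1) = Pow(Add(Mul(Rational(1, 16), -562), -589324), -1) = Pow(Add(Rational(-281, 8), -589324), -1) = Pow(Rational(-4714873, 8), -1) = Rational(-8, 4714873)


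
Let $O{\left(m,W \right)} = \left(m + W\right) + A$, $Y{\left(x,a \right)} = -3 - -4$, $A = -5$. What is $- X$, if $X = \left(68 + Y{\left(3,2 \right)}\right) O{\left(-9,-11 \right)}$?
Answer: $1725$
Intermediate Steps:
$Y{\left(x,a \right)} = 1$ ($Y{\left(x,a \right)} = -3 + 4 = 1$)
$O{\left(m,W \right)} = -5 + W + m$ ($O{\left(m,W \right)} = \left(m + W\right) - 5 = \left(W + m\right) - 5 = -5 + W + m$)
$X = -1725$ ($X = \left(68 + 1\right) \left(-5 - 11 - 9\right) = 69 \left(-25\right) = -1725$)
$- X = \left(-1\right) \left(-1725\right) = 1725$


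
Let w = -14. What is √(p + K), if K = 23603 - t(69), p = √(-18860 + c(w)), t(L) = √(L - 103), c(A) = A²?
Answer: √(23603 - I*√34 + 2*I*√4666) ≈ 153.63 + 0.4256*I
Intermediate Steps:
t(L) = √(-103 + L)
p = 2*I*√4666 (p = √(-18860 + (-14)²) = √(-18860 + 196) = √(-18664) = 2*I*√4666 ≈ 136.62*I)
K = 23603 - I*√34 (K = 23603 - √(-103 + 69) = 23603 - √(-34) = 23603 - I*√34 ≈ 23603.0 - 5.831*I)
√(p + K) = √(2*I*√4666 + (23603 - I*√34)) = √(23603 - I*√34 + 2*I*√4666)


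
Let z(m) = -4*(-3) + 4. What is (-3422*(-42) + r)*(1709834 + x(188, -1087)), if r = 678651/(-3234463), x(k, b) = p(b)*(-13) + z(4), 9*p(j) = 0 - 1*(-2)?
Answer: 2384566194364120688/9703389 ≈ 2.4575e+11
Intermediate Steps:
z(m) = 16 (z(m) = 12 + 4 = 16)
p(j) = 2/9 (p(j) = (0 - 1*(-2))/9 = (0 + 2)/9 = (⅑)*2 = 2/9)
x(k, b) = 118/9 (x(k, b) = (2/9)*(-13) + 16 = -26/9 + 16 = 118/9)
r = -678651/3234463 (r = 678651*(-1/3234463) = -678651/3234463 ≈ -0.20982)
(-3422*(-42) + r)*(1709834 + x(188, -1087)) = (-3422*(-42) - 678651/3234463)*(1709834 + 118/9) = (143724 - 678651/3234463)*(15388624/9) = (464869281561/3234463)*(15388624/9) = 2384566194364120688/9703389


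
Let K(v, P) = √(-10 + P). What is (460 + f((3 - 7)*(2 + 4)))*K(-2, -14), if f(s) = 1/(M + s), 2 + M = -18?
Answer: 20239*I*√6/22 ≈ 2253.4*I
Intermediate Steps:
M = -20 (M = -2 - 18 = -20)
f(s) = 1/(-20 + s)
(460 + f((3 - 7)*(2 + 4)))*K(-2, -14) = (460 + 1/(-20 + (3 - 7)*(2 + 4)))*√(-10 - 14) = (460 + 1/(-20 - 4*6))*√(-24) = (460 + 1/(-20 - 24))*(2*I*√6) = (460 + 1/(-44))*(2*I*√6) = (460 - 1/44)*(2*I*√6) = 20239*(2*I*√6)/44 = 20239*I*√6/22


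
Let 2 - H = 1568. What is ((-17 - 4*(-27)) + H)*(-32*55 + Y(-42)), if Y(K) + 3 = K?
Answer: 2662375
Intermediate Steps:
H = -1566 (H = 2 - 1*1568 = 2 - 1568 = -1566)
Y(K) = -3 + K
((-17 - 4*(-27)) + H)*(-32*55 + Y(-42)) = ((-17 - 4*(-27)) - 1566)*(-32*55 + (-3 - 42)) = ((-17 + 108) - 1566)*(-1760 - 45) = (91 - 1566)*(-1805) = -1475*(-1805) = 2662375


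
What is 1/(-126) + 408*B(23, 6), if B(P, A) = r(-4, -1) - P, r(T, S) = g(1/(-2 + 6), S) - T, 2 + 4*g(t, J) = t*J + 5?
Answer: -470705/63 ≈ -7471.5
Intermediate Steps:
g(t, J) = ¾ + J*t/4 (g(t, J) = -½ + (t*J + 5)/4 = -½ + (J*t + 5)/4 = -½ + (5 + J*t)/4 = -½ + (5/4 + J*t/4) = ¾ + J*t/4)
r(T, S) = ¾ - T + S/16 (r(T, S) = (¾ + S/(4*(-2 + 6))) - T = (¾ + (¼)*S/4) - T = (¾ + (¼)*S*(¼)) - T = (¾ + S/16) - T = ¾ - T + S/16)
B(P, A) = 75/16 - P (B(P, A) = (¾ - 1*(-4) + (1/16)*(-1)) - P = (¾ + 4 - 1/16) - P = 75/16 - P)
1/(-126) + 408*B(23, 6) = 1/(-126) + 408*(75/16 - 1*23) = -1/126 + 408*(75/16 - 23) = -1/126 + 408*(-293/16) = -1/126 - 14943/2 = -470705/63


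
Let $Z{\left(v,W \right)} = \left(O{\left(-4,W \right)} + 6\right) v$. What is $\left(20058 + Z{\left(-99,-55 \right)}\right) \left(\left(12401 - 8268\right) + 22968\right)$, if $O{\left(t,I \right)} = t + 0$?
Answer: $538225860$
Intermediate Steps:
$O{\left(t,I \right)} = t$
$Z{\left(v,W \right)} = 2 v$ ($Z{\left(v,W \right)} = \left(-4 + 6\right) v = 2 v$)
$\left(20058 + Z{\left(-99,-55 \right)}\right) \left(\left(12401 - 8268\right) + 22968\right) = \left(20058 + 2 \left(-99\right)\right) \left(\left(12401 - 8268\right) + 22968\right) = \left(20058 - 198\right) \left(\left(12401 - 8268\right) + 22968\right) = 19860 \left(4133 + 22968\right) = 19860 \cdot 27101 = 538225860$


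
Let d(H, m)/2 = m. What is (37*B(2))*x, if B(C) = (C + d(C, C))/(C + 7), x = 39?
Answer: 962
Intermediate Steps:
d(H, m) = 2*m
B(C) = 3*C/(7 + C) (B(C) = (C + 2*C)/(C + 7) = (3*C)/(7 + C) = 3*C/(7 + C))
(37*B(2))*x = (37*(3*2/(7 + 2)))*39 = (37*(3*2/9))*39 = (37*(3*2*(⅑)))*39 = (37*(⅔))*39 = (74/3)*39 = 962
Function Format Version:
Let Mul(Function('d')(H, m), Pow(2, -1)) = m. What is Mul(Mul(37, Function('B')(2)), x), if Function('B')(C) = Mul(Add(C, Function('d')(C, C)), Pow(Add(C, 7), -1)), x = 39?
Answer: 962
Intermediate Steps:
Function('d')(H, m) = Mul(2, m)
Function('B')(C) = Mul(3, C, Pow(Add(7, C), -1)) (Function('B')(C) = Mul(Add(C, Mul(2, C)), Pow(Add(C, 7), -1)) = Mul(Mul(3, C), Pow(Add(7, C), -1)) = Mul(3, C, Pow(Add(7, C), -1)))
Mul(Mul(37, Function('B')(2)), x) = Mul(Mul(37, Mul(3, 2, Pow(Add(7, 2), -1))), 39) = Mul(Mul(37, Mul(3, 2, Pow(9, -1))), 39) = Mul(Mul(37, Mul(3, 2, Rational(1, 9))), 39) = Mul(Mul(37, Rational(2, 3)), 39) = Mul(Rational(74, 3), 39) = 962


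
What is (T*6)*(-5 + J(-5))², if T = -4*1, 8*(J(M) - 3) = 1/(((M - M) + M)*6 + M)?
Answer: -944163/9800 ≈ -96.343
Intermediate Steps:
J(M) = 3 + 1/(56*M) (J(M) = 3 + 1/(8*(((M - M) + M)*6 + M)) = 3 + 1/(8*((0 + M)*6 + M)) = 3 + 1/(8*(M*6 + M)) = 3 + 1/(8*(6*M + M)) = 3 + 1/(8*((7*M))) = 3 + (1/(7*M))/8 = 3 + 1/(56*M))
T = -4
(T*6)*(-5 + J(-5))² = (-4*6)*(-5 + (3 + (1/56)/(-5)))² = -24*(-5 + (3 + (1/56)*(-⅕)))² = -24*(-5 + (3 - 1/280))² = -24*(-5 + 839/280)² = -24*(-561/280)² = -24*314721/78400 = -944163/9800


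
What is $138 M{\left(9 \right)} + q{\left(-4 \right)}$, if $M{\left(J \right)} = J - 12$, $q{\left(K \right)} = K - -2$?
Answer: $-416$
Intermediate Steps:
$q{\left(K \right)} = 2 + K$ ($q{\left(K \right)} = K + 2 = 2 + K$)
$M{\left(J \right)} = -12 + J$
$138 M{\left(9 \right)} + q{\left(-4 \right)} = 138 \left(-12 + 9\right) + \left(2 - 4\right) = 138 \left(-3\right) - 2 = -414 - 2 = -416$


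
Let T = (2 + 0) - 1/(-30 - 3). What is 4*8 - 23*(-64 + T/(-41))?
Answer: 2036453/1353 ≈ 1505.1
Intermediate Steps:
T = 67/33 (T = 2 - 1/(-33) = 2 - 1*(-1/33) = 2 + 1/33 = 67/33 ≈ 2.0303)
4*8 - 23*(-64 + T/(-41)) = 4*8 - 23*(-64 + (67/33)/(-41)) = 32 - 23*(-64 + (67/33)*(-1/41)) = 32 - 23*(-64 - 67/1353) = 32 - 23*(-86659/1353) = 32 + 1993157/1353 = 2036453/1353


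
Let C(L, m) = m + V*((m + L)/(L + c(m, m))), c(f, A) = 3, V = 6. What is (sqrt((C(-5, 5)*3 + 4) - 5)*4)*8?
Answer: 32*sqrt(14) ≈ 119.73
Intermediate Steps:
C(L, m) = m + 6*(L + m)/(3 + L) (C(L, m) = m + 6*((m + L)/(L + 3)) = m + 6*((L + m)/(3 + L)) = m + 6*(L + m)/(3 + L))
(sqrt((C(-5, 5)*3 + 4) - 5)*4)*8 = (sqrt((((6*(-5) + 9*5 - 5*5)/(3 - 5))*3 + 4) - 5)*4)*8 = (sqrt((((-30 + 45 - 25)/(-2))*3 + 4) - 5)*4)*8 = (sqrt((-1/2*(-10)*3 + 4) - 5)*4)*8 = (sqrt((5*3 + 4) - 5)*4)*8 = (sqrt((15 + 4) - 5)*4)*8 = (sqrt(19 - 5)*4)*8 = (sqrt(14)*4)*8 = (4*sqrt(14))*8 = 32*sqrt(14)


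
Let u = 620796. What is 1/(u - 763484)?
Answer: -1/142688 ≈ -7.0083e-6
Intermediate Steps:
1/(u - 763484) = 1/(620796 - 763484) = 1/(-142688) = -1/142688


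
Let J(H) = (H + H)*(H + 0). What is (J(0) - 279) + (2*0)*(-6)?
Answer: -279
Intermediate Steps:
J(H) = 2*H² (J(H) = (2*H)*H = 2*H²)
(J(0) - 279) + (2*0)*(-6) = (2*0² - 279) + (2*0)*(-6) = (2*0 - 279) + 0*(-6) = (0 - 279) + 0 = -279 + 0 = -279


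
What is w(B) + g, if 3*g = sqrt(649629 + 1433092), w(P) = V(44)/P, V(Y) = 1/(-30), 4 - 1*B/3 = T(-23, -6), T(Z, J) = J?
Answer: -1/900 + sqrt(2082721)/3 ≈ 481.05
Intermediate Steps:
B = 30 (B = 12 - 3*(-6) = 12 + 18 = 30)
V(Y) = -1/30
w(P) = -1/(30*P)
g = sqrt(2082721)/3 (g = sqrt(649629 + 1433092)/3 = sqrt(2082721)/3 ≈ 481.05)
w(B) + g = -1/30/30 + sqrt(2082721)/3 = -1/30*1/30 + sqrt(2082721)/3 = -1/900 + sqrt(2082721)/3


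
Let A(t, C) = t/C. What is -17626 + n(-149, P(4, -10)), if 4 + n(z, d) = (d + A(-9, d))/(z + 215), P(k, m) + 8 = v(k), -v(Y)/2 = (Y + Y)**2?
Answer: -158265367/8976 ≈ -17632.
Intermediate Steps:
v(Y) = -8*Y**2 (v(Y) = -2*(Y + Y)**2 = -2*4*Y**2 = -8*Y**2)
P(k, m) = -8 - 8*k**2
n(z, d) = -4 + (d - 9/d)/(215 + z) (n(z, d) = -4 + (d - 9/d)/(z + 215) = -4 + (d - 9/d)/(215 + z))
-17626 + n(-149, P(4, -10)) = -17626 + (-9 - (-8 - 8*4**2)*(860 - (-8 - 8*4**2) + 4*(-149)))/((-8 - 8*4**2)*(215 - 149)) = -17626 + (-9 - (-8 - 8*16)*(860 - (-8 - 8*16) - 596))/(-8 - 8*16*66) = -17626 + (1/66)*(-9 - (-8 - 128)*(860 - (-8 - 128) - 596))/(-8 - 128) = -17626 + (1/66)*(-9 - 1*(-136)*(860 - 1*(-136) - 596))/(-136) = -17626 - 1/136*1/66*(-9 - 1*(-136)*(860 + 136 - 596)) = -17626 - 1/136*1/66*(-9 - 1*(-136)*400) = -17626 - 1/136*1/66*(-9 + 54400) = -17626 - 1/136*1/66*54391 = -17626 - 54391/8976 = -158265367/8976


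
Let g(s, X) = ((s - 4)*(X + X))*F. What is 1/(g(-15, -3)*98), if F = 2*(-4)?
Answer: -1/89376 ≈ -1.1189e-5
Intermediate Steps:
F = -8
g(s, X) = -16*X*(-4 + s) (g(s, X) = ((s - 4)*(X + X))*(-8) = ((-4 + s)*(2*X))*(-8) = (2*X*(-4 + s))*(-8) = -16*X*(-4 + s))
1/(g(-15, -3)*98) = 1/((16*(-3)*(4 - 1*(-15)))*98) = 1/((16*(-3)*(4 + 15))*98) = 1/((16*(-3)*19)*98) = 1/(-912*98) = 1/(-89376) = -1/89376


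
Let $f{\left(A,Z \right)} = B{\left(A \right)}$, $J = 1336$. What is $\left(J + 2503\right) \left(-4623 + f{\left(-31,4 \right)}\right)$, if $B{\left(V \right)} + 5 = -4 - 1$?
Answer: $-17786087$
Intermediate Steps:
$B{\left(V \right)} = -10$ ($B{\left(V \right)} = -5 - 5 = -10$)
$f{\left(A,Z \right)} = -10$
$\left(J + 2503\right) \left(-4623 + f{\left(-31,4 \right)}\right) = \left(1336 + 2503\right) \left(-4623 - 10\right) = 3839 \left(-4633\right) = -17786087$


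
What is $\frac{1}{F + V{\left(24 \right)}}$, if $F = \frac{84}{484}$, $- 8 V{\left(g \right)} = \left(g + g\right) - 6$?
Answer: $- \frac{484}{2457} \approx -0.19699$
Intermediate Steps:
$V{\left(g \right)} = \frac{3}{4} - \frac{g}{4}$ ($V{\left(g \right)} = - \frac{\left(g + g\right) - 6}{8} = - \frac{2 g - 6}{8} = - \frac{-6 + 2 g}{8} = \frac{3}{4} - \frac{g}{4}$)
$F = \frac{21}{121}$ ($F = 84 \cdot \frac{1}{484} = \frac{21}{121} \approx 0.17355$)
$\frac{1}{F + V{\left(24 \right)}} = \frac{1}{\frac{21}{121} + \left(\frac{3}{4} - 6\right)} = \frac{1}{\frac{21}{121} - \frac{21}{4}} = \frac{1}{- \frac{2457}{484}} = - \frac{484}{2457}$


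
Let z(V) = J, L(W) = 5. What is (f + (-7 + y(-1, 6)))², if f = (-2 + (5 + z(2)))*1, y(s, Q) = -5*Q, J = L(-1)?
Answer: 841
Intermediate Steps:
J = 5
z(V) = 5
f = 8 (f = (-2 + (5 + 5))*1 = (-2 + 10)*1 = 8*1 = 8)
(f + (-7 + y(-1, 6)))² = (8 + (-7 - 5*6))² = (8 + (-7 - 30))² = (8 - 37)² = (-29)² = 841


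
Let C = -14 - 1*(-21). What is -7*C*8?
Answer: -392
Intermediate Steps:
C = 7 (C = -14 + 21 = 7)
-7*C*8 = -7*7*8 = -49*8 = -392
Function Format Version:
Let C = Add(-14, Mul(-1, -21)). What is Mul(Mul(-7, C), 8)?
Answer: -392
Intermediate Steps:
C = 7 (C = Add(-14, 21) = 7)
Mul(Mul(-7, C), 8) = Mul(Mul(-7, 7), 8) = Mul(-49, 8) = -392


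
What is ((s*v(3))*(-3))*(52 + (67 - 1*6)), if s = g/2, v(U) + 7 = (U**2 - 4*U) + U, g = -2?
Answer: -2373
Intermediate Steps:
v(U) = -7 + U**2 - 3*U (v(U) = -7 + ((U**2 - 4*U) + U) = -7 + (U**2 - 3*U) = -7 + U**2 - 3*U)
s = -1 (s = -2/2 = -2*1/2 = -1)
((s*v(3))*(-3))*(52 + (67 - 1*6)) = (-(-7 + 3**2 - 3*3)*(-3))*(52 + (67 - 1*6)) = (-(-7 + 9 - 9)*(-3))*(52 + (67 - 6)) = (-1*(-7)*(-3))*(52 + 61) = (7*(-3))*113 = -21*113 = -2373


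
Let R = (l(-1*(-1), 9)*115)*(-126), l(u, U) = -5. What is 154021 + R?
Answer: 226471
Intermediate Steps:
R = 72450 (R = -5*115*(-126) = -575*(-126) = 72450)
154021 + R = 154021 + 72450 = 226471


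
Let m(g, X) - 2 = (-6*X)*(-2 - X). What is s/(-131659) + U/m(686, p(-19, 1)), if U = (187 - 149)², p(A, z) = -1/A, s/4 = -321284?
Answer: 17465080043/31466501 ≈ 555.04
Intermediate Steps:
s = -1285136 (s = 4*(-321284) = -1285136)
m(g, X) = 2 - 6*X*(-2 - X) (m(g, X) = 2 + (-6*X)*(-2 - X) = 2 - 6*X*(-2 - X))
U = 1444 (U = 38² = 1444)
s/(-131659) + U/m(686, p(-19, 1)) = -1285136/(-131659) + 1444/(2 + 6*(-1/(-19))² + 12*(-1/(-19))) = -1285136*(-1/131659) + 1444/(2 + 6*(-1*(-1/19))² + 12*(-1*(-1/19))) = 1285136/131659 + 1444/(2 + 6*(1/19)² + 12*(1/19)) = 1285136/131659 + 1444/(2 + 6*(1/361) + 12/19) = 1285136/131659 + 1444/(2 + 6/361 + 12/19) = 1285136/131659 + 1444/(956/361) = 1285136/131659 + 1444*(361/956) = 1285136/131659 + 130321/239 = 17465080043/31466501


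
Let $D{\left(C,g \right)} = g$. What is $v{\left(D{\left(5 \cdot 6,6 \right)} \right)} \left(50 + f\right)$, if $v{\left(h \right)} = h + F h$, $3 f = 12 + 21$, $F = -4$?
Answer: $-1098$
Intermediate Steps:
$f = 11$ ($f = \frac{12 + 21}{3} = \frac{1}{3} \cdot 33 = 11$)
$v{\left(h \right)} = - 3 h$ ($v{\left(h \right)} = h - 4 h = - 3 h$)
$v{\left(D{\left(5 \cdot 6,6 \right)} \right)} \left(50 + f\right) = \left(-3\right) 6 \left(50 + 11\right) = \left(-18\right) 61 = -1098$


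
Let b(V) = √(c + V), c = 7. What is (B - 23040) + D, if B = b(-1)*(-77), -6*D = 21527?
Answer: -159767/6 - 77*√6 ≈ -26816.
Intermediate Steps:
D = -21527/6 (D = -⅙*21527 = -21527/6 ≈ -3587.8)
b(V) = √(7 + V)
B = -77*√6 (B = √(7 - 1)*(-77) = √6*(-77) = -77*√6 ≈ -188.61)
(B - 23040) + D = (-77*√6 - 23040) - 21527/6 = (-23040 - 77*√6) - 21527/6 = -159767/6 - 77*√6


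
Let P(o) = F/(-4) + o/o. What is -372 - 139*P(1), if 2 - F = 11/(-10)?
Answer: -16131/40 ≈ -403.27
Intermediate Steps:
F = 31/10 (F = 2 - 11/(-10) = 2 - 11*(-1)/10 = 2 - 1*(-11/10) = 2 + 11/10 = 31/10 ≈ 3.1000)
P(o) = 9/40 (P(o) = (31/10)/(-4) + o/o = (31/10)*(-¼) + 1 = -31/40 + 1 = 9/40)
-372 - 139*P(1) = -372 - 139*9/40 = -372 - 1251/40 = -16131/40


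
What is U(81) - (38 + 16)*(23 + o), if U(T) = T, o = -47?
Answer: 1377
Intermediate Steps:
U(81) - (38 + 16)*(23 + o) = 81 - (38 + 16)*(23 - 47) = 81 - 54*(-24) = 81 - 1*(-1296) = 81 + 1296 = 1377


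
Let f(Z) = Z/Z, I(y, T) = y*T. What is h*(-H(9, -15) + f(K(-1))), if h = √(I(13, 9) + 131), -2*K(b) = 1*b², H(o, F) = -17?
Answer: 36*√62 ≈ 283.46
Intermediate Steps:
K(b) = -b²/2
I(y, T) = T*y
h = 2*√62 (h = √(9*13 + 131) = √(117 + 131) = √248 = 2*√62 ≈ 15.748)
f(Z) = 1
h*(-H(9, -15) + f(K(-1))) = (2*√62)*(-1*(-17) + 1) = (2*√62)*(17 + 1) = (2*√62)*18 = 36*√62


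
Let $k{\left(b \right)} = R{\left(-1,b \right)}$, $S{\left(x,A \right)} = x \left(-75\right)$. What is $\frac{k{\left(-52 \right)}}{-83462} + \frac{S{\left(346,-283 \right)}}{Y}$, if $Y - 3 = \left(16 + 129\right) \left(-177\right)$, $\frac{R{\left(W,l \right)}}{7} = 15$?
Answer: $\frac{360524065}{356966974} \approx 1.01$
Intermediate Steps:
$S{\left(x,A \right)} = - 75 x$
$R{\left(W,l \right)} = 105$ ($R{\left(W,l \right)} = 7 \cdot 15 = 105$)
$k{\left(b \right)} = 105$
$Y = -25662$ ($Y = 3 + \left(16 + 129\right) \left(-177\right) = 3 + 145 \left(-177\right) = 3 - 25665 = -25662$)
$\frac{k{\left(-52 \right)}}{-83462} + \frac{S{\left(346,-283 \right)}}{Y} = \frac{105}{-83462} + \frac{\left(-75\right) 346}{-25662} = 105 \left(- \frac{1}{83462}\right) - - \frac{4325}{4277} = - \frac{105}{83462} + \frac{4325}{4277} = \frac{360524065}{356966974}$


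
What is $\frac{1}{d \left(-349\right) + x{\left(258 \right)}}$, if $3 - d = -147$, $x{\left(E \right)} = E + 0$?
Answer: $- \frac{1}{52092} \approx -1.9197 \cdot 10^{-5}$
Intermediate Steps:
$x{\left(E \right)} = E$
$d = 150$ ($d = 3 - -147 = 3 + 147 = 150$)
$\frac{1}{d \left(-349\right) + x{\left(258 \right)}} = \frac{1}{150 \left(-349\right) + 258} = \frac{1}{-52350 + 258} = \frac{1}{-52092} = - \frac{1}{52092}$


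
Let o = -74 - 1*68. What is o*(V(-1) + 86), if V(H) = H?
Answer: -12070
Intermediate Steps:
o = -142 (o = -74 - 68 = -142)
o*(V(-1) + 86) = -142*(-1 + 86) = -142*85 = -12070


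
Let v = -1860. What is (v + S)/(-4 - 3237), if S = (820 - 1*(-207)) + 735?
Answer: 14/463 ≈ 0.030238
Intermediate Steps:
S = 1762 (S = (820 + 207) + 735 = 1027 + 735 = 1762)
(v + S)/(-4 - 3237) = (-1860 + 1762)/(-4 - 3237) = -98/(-3241) = -98*(-1/3241) = 14/463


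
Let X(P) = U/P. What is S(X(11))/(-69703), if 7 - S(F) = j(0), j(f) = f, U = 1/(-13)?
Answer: -7/69703 ≈ -0.00010043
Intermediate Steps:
U = -1/13 ≈ -0.076923
X(P) = -1/(13*P)
S(F) = 7 (S(F) = 7 - 1*0 = 7 + 0 = 7)
S(X(11))/(-69703) = 7/(-69703) = 7*(-1/69703) = -7/69703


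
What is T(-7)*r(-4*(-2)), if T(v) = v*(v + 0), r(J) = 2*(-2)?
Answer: -196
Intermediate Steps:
r(J) = -4
T(v) = v**2 (T(v) = v*v = v**2)
T(-7)*r(-4*(-2)) = (-7)**2*(-4) = 49*(-4) = -196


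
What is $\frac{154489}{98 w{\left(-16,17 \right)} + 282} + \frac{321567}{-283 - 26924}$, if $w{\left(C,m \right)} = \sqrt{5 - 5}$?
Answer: $\frac{3240741}{6046} \approx 536.01$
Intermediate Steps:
$w{\left(C,m \right)} = 0$ ($w{\left(C,m \right)} = \sqrt{0} = 0$)
$\frac{154489}{98 w{\left(-16,17 \right)} + 282} + \frac{321567}{-283 - 26924} = \frac{154489}{98 \cdot 0 + 282} + \frac{321567}{-283 - 26924} = \frac{154489}{0 + 282} + \frac{321567}{-283 - 26924} = \frac{154489}{282} + \frac{321567}{-27207} = 154489 \cdot \frac{1}{282} + 321567 \left(- \frac{1}{27207}\right) = \frac{3287}{6} - \frac{107189}{9069} = \frac{3240741}{6046}$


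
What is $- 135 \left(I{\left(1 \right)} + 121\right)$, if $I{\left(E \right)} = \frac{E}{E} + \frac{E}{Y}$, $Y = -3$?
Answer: $-16425$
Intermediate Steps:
$I{\left(E \right)} = 1 - \frac{E}{3}$ ($I{\left(E \right)} = \frac{E}{E} + \frac{E}{-3} = 1 + E \left(- \frac{1}{3}\right) = 1 - \frac{E}{3}$)
$- 135 \left(I{\left(1 \right)} + 121\right) = - 135 \left(\left(1 - \frac{1}{3}\right) + 121\right) = - 135 \left(\frac{2}{3} + 121\right) = \left(-135\right) \frac{365}{3} = -16425$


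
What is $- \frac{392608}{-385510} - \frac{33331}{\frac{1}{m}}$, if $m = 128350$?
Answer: $- \frac{824612414560446}{192755} \approx -4.278 \cdot 10^{9}$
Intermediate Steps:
$- \frac{392608}{-385510} - \frac{33331}{\frac{1}{m}} = - \frac{392608}{-385510} - \frac{33331}{\frac{1}{128350}} = \left(-392608\right) \left(- \frac{1}{385510}\right) - 33331 \frac{1}{\frac{1}{128350}} = \frac{196304}{192755} - 4278033850 = - \frac{824612414560446}{192755}$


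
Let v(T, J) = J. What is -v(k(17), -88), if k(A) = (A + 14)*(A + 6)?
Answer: 88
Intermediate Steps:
k(A) = (6 + A)*(14 + A) (k(A) = (14 + A)*(6 + A) = (6 + A)*(14 + A))
-v(k(17), -88) = -1*(-88) = 88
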